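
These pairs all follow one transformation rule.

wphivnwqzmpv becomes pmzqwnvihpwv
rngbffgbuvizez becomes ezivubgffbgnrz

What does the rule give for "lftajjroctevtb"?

tvetcorjjatflb

The transformation: reverse the string, then move the first character to the end.
Starting from "lftajjroctevtb": after the first operation, "btvetcorjjatfl"; after the second, "tvetcorjjatflb".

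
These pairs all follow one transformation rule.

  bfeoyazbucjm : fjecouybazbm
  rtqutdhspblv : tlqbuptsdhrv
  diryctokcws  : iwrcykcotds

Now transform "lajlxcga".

In each case the input is transformed by: take characters alternately from the front and the back (1st, last, 2nd, 2nd-last, ...), then move the first 2 characters to the end (rotate left by 2).
Applying both steps to "lajlxcga": "laagjclx", then "agjclxla".

agjclxla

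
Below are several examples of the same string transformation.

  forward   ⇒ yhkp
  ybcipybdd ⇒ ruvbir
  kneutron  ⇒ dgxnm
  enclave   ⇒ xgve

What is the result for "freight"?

ykxb

Rule — delete the last 3 characters, then shift every letter 7 places backward in the alphabet (wrapping around).
For "freight" the result is "ykxb".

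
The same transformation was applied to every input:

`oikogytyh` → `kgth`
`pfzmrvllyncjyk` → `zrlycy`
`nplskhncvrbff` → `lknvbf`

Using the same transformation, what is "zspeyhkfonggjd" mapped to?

pykogj

The pattern: delete the first character, then keep every other character starting from the second (positions 2nd, 4th, 6th, ...).
For "zspeyhkfonggjd", step one produces "speyhkfonggjd"; step two turns that into "pykogj".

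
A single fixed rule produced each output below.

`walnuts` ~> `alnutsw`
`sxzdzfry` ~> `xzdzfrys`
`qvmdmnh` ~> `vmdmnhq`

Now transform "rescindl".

escindlr

Each output is the input with this applied: move the first character to the end.
Applying that to "rescindl" gives "escindlr".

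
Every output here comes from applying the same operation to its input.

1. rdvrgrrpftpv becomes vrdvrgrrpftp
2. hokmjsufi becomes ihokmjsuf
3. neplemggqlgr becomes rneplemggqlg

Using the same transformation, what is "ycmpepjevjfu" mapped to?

uycmpepjevjf

In each case the input is transformed by: move the last character to the front.
On "ycmpepjevjfu" that produces "uycmpepjevjf".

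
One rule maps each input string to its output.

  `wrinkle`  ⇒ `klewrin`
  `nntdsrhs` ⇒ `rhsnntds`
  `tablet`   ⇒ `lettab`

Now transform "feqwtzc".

tzcfeqw

The rule is to move the last 3 characters to the front (rotate right by 3).
Applying that to "feqwtzc" gives "tzcfeqw".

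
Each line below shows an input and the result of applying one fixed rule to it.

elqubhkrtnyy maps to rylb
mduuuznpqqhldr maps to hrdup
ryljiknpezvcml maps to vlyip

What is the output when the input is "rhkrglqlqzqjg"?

What's happening: keep one character in every 3, starting at position 2 (positions 2nd, 5th, 8th, ...), then move the last 2 characters to the front (rotate right by 2).
Working it through for "rhkrglqlqzqjg": intermediate "hglq", final "lqhg".

lqhg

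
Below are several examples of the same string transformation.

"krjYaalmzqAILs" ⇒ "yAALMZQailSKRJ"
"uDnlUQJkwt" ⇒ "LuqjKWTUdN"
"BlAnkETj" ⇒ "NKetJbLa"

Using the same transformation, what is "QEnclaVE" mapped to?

Looking at the pairs, the operation is to move the first 3 characters to the end (rotate left by 3), then flip the case of every letter.
Working it through for "QEnclaVE": intermediate "claVEQEn", final "CLAveqeN".

CLAveqeN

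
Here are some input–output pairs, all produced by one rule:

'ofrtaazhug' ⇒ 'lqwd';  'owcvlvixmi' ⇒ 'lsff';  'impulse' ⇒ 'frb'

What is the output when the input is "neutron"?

kqk

The transformation: shift every letter 3 places backward in the alphabet (wrapping around), then keep one character in every 3, starting at position 1 (positions 1st, 4th, 7th, ...).
Starting from "neutron": after the first operation, "kbrqolk"; after the second, "kqk".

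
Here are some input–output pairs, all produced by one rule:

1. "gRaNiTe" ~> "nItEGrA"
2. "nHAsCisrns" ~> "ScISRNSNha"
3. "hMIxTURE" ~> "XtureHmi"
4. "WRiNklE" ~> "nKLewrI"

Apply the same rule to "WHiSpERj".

Each output is the input with this applied: move the first 3 characters to the end (rotate left by 3), then flip the case of every letter.
On "WHiSpERj": the first step gives "SpERjWHi", and the second then gives "sPerJwhI".

sPerJwhI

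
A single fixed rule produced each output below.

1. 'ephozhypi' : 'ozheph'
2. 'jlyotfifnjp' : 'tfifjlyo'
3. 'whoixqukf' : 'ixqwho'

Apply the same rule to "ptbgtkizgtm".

The transformation: delete the last 3 characters, then swap the front and back halves of the string.
On "ptbgtkizgtm" that produces "tkizptbg".

tkizptbg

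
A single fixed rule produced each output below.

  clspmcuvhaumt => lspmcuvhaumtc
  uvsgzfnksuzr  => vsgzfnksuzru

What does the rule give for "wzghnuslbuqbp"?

zghnuslbuqbpw

The pattern: move the first character to the end.
For "wzghnuslbuqbp" the result is "zghnuslbuqbpw".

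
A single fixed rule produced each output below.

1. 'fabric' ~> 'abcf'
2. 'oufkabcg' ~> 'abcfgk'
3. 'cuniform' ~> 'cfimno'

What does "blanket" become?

abekl

Rule — sort the characters into alphabetical order, then delete the last 2 characters.
"blanket" → "abekl".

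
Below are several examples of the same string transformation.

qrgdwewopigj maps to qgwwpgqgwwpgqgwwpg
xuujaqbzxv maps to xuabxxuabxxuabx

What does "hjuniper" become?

The rule is to keep every other character starting from the first (positions 1st, 3rd, 5th, ...), then write the whole string 3 times in a row.
So "hjuniper" becomes "huiehuiehuie".

huiehuiehuie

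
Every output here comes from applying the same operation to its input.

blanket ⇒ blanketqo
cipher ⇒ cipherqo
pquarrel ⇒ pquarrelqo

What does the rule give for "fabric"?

fabricqo

The transformation: append "qo".
For "fabric" the result is "fabricqo".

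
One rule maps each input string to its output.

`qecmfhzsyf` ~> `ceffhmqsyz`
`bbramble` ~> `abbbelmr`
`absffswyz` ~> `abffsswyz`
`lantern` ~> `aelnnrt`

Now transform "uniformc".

cfimnoru

The rule is to sort the characters into alphabetical order.
Applying that to "uniformc" gives "cfimnoru".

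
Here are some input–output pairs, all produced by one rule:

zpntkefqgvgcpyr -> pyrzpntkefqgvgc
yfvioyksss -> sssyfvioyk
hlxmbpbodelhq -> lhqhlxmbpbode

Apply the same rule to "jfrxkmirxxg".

Looking at the pairs, the operation is to move the last 3 characters to the front (rotate right by 3).
On "jfrxkmirxxg" that produces "xxgjfrxkmir".

xxgjfrxkmir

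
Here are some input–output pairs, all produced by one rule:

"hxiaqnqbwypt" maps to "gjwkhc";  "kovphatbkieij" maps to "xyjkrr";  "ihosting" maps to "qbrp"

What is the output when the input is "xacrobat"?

jakc

What's happening: shift every letter 9 places forward in the alphabet (wrapping around), then keep every other character starting from the second (positions 2nd, 4th, 6th, ...).
Starting from "xacrobat": after the first operation, "gjlaxkjc"; after the second, "jakc".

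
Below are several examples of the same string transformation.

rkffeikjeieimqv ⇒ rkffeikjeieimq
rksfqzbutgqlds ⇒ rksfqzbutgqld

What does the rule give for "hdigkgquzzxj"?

The rule is to delete the last character.
On "hdigkgquzzxj" that produces "hdigkgquzzx".

hdigkgquzzx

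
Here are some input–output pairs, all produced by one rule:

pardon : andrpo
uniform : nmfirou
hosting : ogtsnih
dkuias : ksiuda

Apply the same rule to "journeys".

osruenjy

The transformation: swap the first and last characters, then swap each adjacent pair of characters (1↔2, 3↔4, ...).
Working it through for "journeys": intermediate "sourneyj", final "osruenjy".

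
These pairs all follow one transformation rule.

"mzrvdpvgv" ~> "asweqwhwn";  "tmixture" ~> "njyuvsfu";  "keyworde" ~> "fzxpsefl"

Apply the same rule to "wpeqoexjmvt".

The transformation: move the first character to the end, then shift every letter 1 place forward in the alphabet (wrapping around).
Applying both steps to "wpeqoexjmvt": "peqoexjmvtw", then "qfrpfyknwux".

qfrpfyknwux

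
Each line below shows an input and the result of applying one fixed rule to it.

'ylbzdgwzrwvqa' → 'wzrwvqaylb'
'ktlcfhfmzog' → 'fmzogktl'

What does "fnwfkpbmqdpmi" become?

Each output is the input with this applied: move the first 3 characters to the end (rotate left by 3), then delete the first 3 characters.
Applying both steps to "fnwfkpbmqdpmi": "fkpbmqdpmifnw", then "bmqdpmifnw".

bmqdpmifnw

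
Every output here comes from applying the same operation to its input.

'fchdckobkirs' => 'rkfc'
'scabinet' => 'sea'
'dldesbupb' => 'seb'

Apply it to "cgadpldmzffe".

In each case the input is transformed by: sort the characters into reverse alphabetical order, then keep one character in every 3, starting at position 2 (positions 2nd, 5th, 8th, ...).
On "cgadpldmzffe": the first step gives "zpmlgffeddca", and the second then gives "pgec".

pgec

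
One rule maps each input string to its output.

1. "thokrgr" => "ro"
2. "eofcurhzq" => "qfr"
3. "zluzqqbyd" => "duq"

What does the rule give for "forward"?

Each output is the input with this applied: move the last 3 characters to the front (rotate right by 3), then keep one character in every 3, starting at position 3 (positions 3rd, 6th, 9th, ...).
Starting from "forward": after the first operation, "ardforw"; after the second, "dr".

dr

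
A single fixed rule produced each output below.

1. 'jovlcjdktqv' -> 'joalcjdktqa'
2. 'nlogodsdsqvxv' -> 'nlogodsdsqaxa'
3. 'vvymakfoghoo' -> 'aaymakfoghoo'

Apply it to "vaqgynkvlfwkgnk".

In each case the input is transformed by: replace every "v" with "a".
On "vaqgynkvlfwkgnk" that produces "aaqgynkalfwkgnk".

aaqgynkalfwkgnk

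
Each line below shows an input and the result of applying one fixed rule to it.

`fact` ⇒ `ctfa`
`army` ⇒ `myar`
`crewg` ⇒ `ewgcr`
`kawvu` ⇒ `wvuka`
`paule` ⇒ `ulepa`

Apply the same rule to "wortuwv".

The pattern: move the first 2 characters to the end (rotate left by 2).
For "wortuwv" the result is "rtuwvwo".

rtuwvwo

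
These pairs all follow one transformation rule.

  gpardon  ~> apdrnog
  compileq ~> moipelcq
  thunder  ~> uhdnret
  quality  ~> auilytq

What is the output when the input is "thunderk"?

uhdnretk

Rule — move the first character to the end, then swap each adjacent pair of characters (1↔2, 3↔4, ...).
"thunderk" → "hunderkt" → "uhdnretk".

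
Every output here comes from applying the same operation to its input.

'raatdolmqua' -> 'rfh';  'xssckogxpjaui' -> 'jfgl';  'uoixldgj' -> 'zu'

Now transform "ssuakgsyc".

lxt

The rule is to shift every letter 9 places backward in the alphabet (wrapping around), then keep one character in every 3, starting at position 3 (positions 3rd, 6th, 9th, ...).
For "ssuakgsyc", step one produces "jjlrbxjpt"; step two turns that into "lxt".
(Check on "xssckogxpjaui": → "ojjtbfxogarlz" → "jfgl" ✓)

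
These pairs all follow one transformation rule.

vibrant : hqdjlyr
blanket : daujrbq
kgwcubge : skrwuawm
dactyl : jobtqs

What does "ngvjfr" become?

Rule — shift every letter 10 places backward in the alphabet (wrapping around), then move the first 3 characters to the end (rotate left by 3).
For "ngvjfr", step one produces "dwlzvh"; step two turns that into "zvhdwl".

zvhdwl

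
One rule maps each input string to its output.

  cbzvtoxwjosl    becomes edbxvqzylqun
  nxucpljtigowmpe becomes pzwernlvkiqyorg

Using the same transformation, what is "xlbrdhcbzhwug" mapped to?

In each case the input is transformed by: shift every letter 2 places forward in the alphabet (wrapping around).
On "xlbrdhcbzhwug" that produces "zndtfjedbjywi".

zndtfjedbjywi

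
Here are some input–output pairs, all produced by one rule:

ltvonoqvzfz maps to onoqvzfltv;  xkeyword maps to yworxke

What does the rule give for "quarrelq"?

The rule is to delete the last character, then move the first 3 characters to the end (rotate left by 3).
Applying that to "quarrelq" gives "rrelqua".

rrelqua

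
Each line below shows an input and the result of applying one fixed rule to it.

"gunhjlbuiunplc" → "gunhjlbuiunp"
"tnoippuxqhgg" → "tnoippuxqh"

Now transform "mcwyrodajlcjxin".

Rule — delete the last 2 characters.
For "mcwyrodajlcjxin" the result is "mcwyrodajlcjx".

mcwyrodajlcjx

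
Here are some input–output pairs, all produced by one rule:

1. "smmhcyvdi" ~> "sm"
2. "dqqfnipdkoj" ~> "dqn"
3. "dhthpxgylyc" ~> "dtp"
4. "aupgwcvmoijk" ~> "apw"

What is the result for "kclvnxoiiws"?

kln

In each case the input is transformed by: keep every other character starting from the first (positions 1st, 3rd, 5th, ...), then delete the last 3 characters.
Applying both steps to "kclvnxoiiws": "klnois", then "kln".
(Check on "smmhcyvdi": → "smcvi" → "sm" ✓)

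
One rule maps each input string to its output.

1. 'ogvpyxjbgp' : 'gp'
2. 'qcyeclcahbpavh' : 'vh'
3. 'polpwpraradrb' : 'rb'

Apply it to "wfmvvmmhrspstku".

Each output is the input with this applied: keep only the last 2 characters.
"wfmvvmmhrspstku" → "ku".

ku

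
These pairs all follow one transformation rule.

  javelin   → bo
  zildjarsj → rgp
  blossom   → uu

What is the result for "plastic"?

go

In each case the input is transformed by: shift every letter 6 places forward in the alphabet (wrapping around), then keep one character in every 3, starting at position 3 (positions 3rd, 6th, 9th, ...).
Starting from "plastic": after the first operation, "vrgyzoi"; after the second, "go".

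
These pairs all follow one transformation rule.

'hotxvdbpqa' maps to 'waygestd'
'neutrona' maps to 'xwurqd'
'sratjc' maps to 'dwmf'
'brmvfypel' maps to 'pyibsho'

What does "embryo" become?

eubr

Rule — shift every letter 3 places forward in the alphabet (wrapping around), then delete the first 2 characters.
Applying both steps to "embryo": "hpeubr", then "eubr".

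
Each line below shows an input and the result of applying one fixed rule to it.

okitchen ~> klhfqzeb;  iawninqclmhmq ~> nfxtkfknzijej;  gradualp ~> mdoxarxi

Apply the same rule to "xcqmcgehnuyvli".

fuznjzdbekrvsi

The pattern: shift every letter 3 places backward in the alphabet (wrapping around), then move the last character to the front.
For "xcqmcgehnuyvli" the result is "fuznjzdbekrvsi".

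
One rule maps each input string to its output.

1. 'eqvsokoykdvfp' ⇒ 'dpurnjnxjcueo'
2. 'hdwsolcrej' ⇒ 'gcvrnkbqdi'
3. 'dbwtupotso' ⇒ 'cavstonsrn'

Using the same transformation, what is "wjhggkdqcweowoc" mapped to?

vigffjcpbvdnvnb

Rule — shift every letter 1 place backward in the alphabet (wrapping around).
So "wjhggkdqcweowoc" becomes "vigffjcpbvdnvnb".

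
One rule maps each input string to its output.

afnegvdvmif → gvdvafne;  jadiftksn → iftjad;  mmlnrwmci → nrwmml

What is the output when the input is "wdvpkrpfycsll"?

rpfycwdvpk

What's happening: delete the last 3 characters, then swap the front and back halves of the string.
Doing the same to "wdvpkrpfycsll": "rpfycwdvpk".
(Check on "afnegvdvmif": → "afnegvdv" → "gvdvafne" ✓)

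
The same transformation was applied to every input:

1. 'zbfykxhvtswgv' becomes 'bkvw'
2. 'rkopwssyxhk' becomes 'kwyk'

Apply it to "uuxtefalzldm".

ueld

In each case the input is transformed by: keep one character in every 3, starting at position 2 (positions 2nd, 5th, 8th, ...).
Applying that to "uuxtefalzldm" gives "ueld".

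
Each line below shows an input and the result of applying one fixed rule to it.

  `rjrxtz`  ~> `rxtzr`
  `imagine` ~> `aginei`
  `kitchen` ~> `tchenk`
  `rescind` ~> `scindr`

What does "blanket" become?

anketb

The pattern: move the first character to the end, then delete the first character.
Applying both steps to "blanket": "lanketb", then "anketb".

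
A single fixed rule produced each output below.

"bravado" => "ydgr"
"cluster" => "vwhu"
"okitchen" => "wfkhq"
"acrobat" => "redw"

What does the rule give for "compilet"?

slohw

In each case the input is transformed by: shift every letter 3 places forward in the alphabet (wrapping around), then delete the first 3 characters.
Applying both steps to "compilet": "frpslohw", then "slohw".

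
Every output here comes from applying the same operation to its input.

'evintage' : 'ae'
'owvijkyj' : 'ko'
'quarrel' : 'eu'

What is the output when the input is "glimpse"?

sl

In each case the input is transformed by: move the first 3 characters to the end (rotate left by 3), then keep one character in every 3, starting at position 3 (positions 3rd, 6th, 9th, ...).
On "glimpse": the first step gives "mpsegli", and the second then gives "sl".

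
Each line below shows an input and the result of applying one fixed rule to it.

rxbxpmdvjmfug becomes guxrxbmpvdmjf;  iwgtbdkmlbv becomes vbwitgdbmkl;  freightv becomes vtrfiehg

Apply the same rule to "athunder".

retauhdn

The transformation: move the last 2 characters to the front (rotate right by 2), then swap each adjacent pair of characters (1↔2, 3↔4, ...).
For "athunder", step one produces "erathund"; step two turns that into "retauhdn".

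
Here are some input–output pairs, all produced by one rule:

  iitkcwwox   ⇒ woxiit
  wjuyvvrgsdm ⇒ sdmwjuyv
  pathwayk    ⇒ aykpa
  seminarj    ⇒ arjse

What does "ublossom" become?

The rule is to move the last 3 characters to the front (rotate right by 3), then delete the last 3 characters.
Working it through for "ublossom": intermediate "somublos", final "somub".

somub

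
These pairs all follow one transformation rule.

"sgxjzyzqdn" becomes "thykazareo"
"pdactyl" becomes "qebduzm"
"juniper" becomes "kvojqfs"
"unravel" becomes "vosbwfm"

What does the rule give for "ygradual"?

Each output is the input with this applied: shift every letter 1 place forward in the alphabet (wrapping around).
Applying that to "ygradual" gives "zhsbevbm".

zhsbevbm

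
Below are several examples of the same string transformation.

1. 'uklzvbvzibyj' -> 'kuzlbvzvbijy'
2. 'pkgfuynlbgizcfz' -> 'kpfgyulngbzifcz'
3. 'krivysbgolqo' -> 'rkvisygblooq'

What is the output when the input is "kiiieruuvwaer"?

Each output is the input with this applied: swap each adjacent pair of characters (1↔2, 3↔4, ...).
So "kiiieruuvwaer" becomes "ikiireuuwvear".

ikiireuuwvear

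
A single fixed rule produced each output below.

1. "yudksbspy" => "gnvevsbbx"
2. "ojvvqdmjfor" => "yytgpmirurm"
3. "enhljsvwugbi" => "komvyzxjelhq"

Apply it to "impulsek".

sxovhnlp

Looking at the pairs, the operation is to shift every letter 3 places forward in the alphabet (wrapping around), then move the first 2 characters to the end (rotate left by 2).
Doing the same to "impulsek": "sxovhnlp".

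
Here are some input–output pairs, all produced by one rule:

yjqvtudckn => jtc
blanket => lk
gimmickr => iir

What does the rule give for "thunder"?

hd

The rule is to keep one character in every 3, starting at position 2 (positions 2nd, 5th, 8th, ...).
Doing the same to "thunder": "hd".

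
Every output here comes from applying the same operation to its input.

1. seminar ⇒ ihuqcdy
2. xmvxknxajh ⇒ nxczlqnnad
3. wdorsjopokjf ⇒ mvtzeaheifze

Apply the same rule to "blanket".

rjbuqad

Each output is the input with this applied: shift every letter 10 places backward in the alphabet (wrapping around), then take characters alternately from the front and the back (1st, last, 2nd, 2nd-last, ...).
"blanket" → "rjbuqad".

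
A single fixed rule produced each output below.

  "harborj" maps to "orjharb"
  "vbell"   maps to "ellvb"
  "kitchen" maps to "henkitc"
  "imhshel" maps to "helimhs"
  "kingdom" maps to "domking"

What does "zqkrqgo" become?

The pattern: move the last 3 characters to the front (rotate right by 3).
Applying that to "zqkrqgo" gives "qgozqkr".

qgozqkr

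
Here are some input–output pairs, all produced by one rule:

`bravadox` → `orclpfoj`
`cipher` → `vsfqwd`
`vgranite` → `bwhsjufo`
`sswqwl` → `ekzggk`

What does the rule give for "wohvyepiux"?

Looking at the pairs, the operation is to shift every letter 12 places backward in the alphabet (wrapping around), then swap the front and back halves of the string.
Working it through for "wohvyepiux": intermediate "kcvjmsdwil", final "sdwilkcvjm".

sdwilkcvjm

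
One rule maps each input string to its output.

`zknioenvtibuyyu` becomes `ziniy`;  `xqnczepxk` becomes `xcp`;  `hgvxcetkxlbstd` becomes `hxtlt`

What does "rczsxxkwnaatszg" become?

rskas

What's happening: keep one character in every 3, starting at position 1 (positions 1st, 4th, 7th, ...).
So "rczsxxkwnaatszg" becomes "rskas".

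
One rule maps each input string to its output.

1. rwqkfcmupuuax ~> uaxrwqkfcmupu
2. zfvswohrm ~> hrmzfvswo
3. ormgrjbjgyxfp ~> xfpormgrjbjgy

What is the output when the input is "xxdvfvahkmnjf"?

njfxxdvfvahkm

What's happening: move the last 3 characters to the front (rotate right by 3).
So "xxdvfvahkmnjf" becomes "njfxxdvfvahkm".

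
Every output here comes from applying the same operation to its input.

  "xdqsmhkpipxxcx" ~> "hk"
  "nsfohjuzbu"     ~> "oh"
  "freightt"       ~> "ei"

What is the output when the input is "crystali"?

ys

The rule is to swap the front and back halves of the string, then keep only the last 2 characters.
Working it through for "crystali": intermediate "talicrys", final "ys".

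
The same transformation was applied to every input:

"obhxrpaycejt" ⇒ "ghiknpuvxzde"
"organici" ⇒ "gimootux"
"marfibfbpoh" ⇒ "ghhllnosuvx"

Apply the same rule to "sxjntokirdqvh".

jnopqtuwxyzbd

The pattern: sort the characters into alphabetical order, then shift every letter 6 places forward in the alphabet (wrapping around).
Starting from "sxjntokirdqvh": after the first operation, "dhijknoqrstvx"; after the second, "jnopqtuwxyzbd".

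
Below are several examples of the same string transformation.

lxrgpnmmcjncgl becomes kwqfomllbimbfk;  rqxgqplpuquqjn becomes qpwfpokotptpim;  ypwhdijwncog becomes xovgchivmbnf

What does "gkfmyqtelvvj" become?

fjelxpsdkuui

What's happening: shift every letter 1 place backward in the alphabet (wrapping around).
Doing the same to "gkfmyqtelvvj": "fjelxpsdkuui".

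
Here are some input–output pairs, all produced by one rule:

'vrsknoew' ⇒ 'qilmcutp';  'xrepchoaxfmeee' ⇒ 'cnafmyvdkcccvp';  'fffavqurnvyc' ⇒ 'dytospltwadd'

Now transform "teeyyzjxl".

cwwxhvjrc

Each output is the input with this applied: move the first 2 characters to the end (rotate left by 2), then shift every letter 2 places backward in the alphabet (wrapping around).
Applying both steps to "teeyyzjxl": "eyyzjxlte", then "cwwxhvjrc".
(Check on "xrepchoaxfmeee": → "epchoaxfmeeexr" → "cnafmyvdkcccvp" ✓)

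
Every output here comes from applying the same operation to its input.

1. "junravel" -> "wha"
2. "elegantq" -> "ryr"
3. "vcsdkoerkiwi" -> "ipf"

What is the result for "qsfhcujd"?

dfs

In each case the input is transformed by: shift every letter 13 places forward in the alphabet (wrapping around) — i.e. ROT13, then keep only the first 3 characters.
"qsfhcujd" → "dfsuphwq" → "dfs".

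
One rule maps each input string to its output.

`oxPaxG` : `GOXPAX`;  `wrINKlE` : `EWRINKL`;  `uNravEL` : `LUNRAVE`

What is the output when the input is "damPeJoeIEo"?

ODAMPEJOEIE

Looking at the pairs, the operation is to move the last character to the front, then convert every letter to uppercase.
Working it through for "damPeJoeIEo": intermediate "odamPeJoeIE", final "ODAMPEJOEIE".
(Check on "oxPaxG": → "GoxPax" → "GOXPAX" ✓)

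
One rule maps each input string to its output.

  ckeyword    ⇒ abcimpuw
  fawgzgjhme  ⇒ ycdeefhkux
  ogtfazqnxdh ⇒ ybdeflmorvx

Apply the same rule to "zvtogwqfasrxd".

ybdemopqrtuvx

Each output is the input with this applied: sort the characters into alphabetical order, then shift every letter 2 places backward in the alphabet (wrapping around).
For "zvtogwqfasrxd", step one produces "adfgoqrstvwxz"; step two turns that into "ybdemopqrtuvx".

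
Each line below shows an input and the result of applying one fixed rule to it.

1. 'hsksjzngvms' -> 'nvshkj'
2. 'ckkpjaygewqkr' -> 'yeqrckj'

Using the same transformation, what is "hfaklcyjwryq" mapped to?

ywyhal

The pattern: keep every other character starting from the first (positions 1st, 3rd, 5th, ...), then move the first 3 characters to the end (rotate left by 3).
Working it through for "hfaklcyjwryq": intermediate "halywy", final "ywyhal".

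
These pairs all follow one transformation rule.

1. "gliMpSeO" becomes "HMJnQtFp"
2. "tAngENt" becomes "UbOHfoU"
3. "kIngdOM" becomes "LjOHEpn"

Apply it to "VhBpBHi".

Each output is the input with this applied: flip the case of every letter, then shift every letter 1 place forward in the alphabet (wrapping around).
For "VhBpBHi", step one produces "vHbPbhI"; step two turns that into "wIcQciJ".

wIcQciJ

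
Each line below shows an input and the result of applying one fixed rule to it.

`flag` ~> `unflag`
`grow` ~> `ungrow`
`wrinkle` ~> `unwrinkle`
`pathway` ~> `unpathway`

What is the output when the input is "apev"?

What's happening: prepend "un".
So "apev" becomes "unapev".

unapev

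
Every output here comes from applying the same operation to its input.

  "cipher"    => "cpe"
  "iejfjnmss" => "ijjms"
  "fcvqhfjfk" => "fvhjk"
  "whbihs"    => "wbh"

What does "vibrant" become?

vbat

The transformation: keep every other character starting from the first (positions 1st, 3rd, 5th, ...).
On "vibrant" that produces "vbat".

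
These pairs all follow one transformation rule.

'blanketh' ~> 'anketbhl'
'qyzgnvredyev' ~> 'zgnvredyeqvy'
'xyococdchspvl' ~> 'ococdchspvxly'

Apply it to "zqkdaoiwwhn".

The transformation: swap the first and last characters, then move the first 2 characters to the end (rotate left by 2).
Starting from "zqkdaoiwwhn": after the first operation, "nqkdaoiwwhz"; after the second, "kdaoiwwhznq".

kdaoiwwhznq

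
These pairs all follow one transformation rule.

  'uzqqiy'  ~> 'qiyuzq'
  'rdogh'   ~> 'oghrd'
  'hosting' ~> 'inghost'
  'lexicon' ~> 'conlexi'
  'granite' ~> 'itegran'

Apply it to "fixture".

Each output is the input with this applied: move the last 3 characters to the front (rotate right by 3).
Applying that to "fixture" gives "urefixt".

urefixt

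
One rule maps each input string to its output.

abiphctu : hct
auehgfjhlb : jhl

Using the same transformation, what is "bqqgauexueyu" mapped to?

The transformation: move the last character to the front, then keep only the last 3 characters.
Starting from "bqqgauexueyu": after the first operation, "ubqqgauexuey"; after the second, "uey".

uey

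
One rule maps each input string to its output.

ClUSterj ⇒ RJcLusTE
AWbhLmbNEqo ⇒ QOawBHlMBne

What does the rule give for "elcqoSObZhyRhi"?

HIELCQOsoBzHYr

Looking at the pairs, the operation is to move the last 2 characters to the front (rotate right by 2), then flip the case of every letter.
On "elcqoSObZhyRhi" that produces "HIELCQOsoBzHYr".
(Check on "ClUSterj": → "rjClUSte" → "RJcLusTE" ✓)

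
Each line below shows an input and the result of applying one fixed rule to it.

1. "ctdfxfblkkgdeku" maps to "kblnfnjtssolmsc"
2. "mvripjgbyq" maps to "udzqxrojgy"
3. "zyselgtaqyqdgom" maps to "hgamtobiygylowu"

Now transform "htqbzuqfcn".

pbyjhcynkv

Each output is the input with this applied: shift every letter 8 places forward in the alphabet (wrapping around).
For "htqbzuqfcn" the result is "pbyjhcynkv".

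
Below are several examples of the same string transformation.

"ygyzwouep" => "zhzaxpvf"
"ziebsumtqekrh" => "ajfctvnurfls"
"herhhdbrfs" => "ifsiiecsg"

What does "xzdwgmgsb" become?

The pattern: delete the last character, then shift every letter 1 place forward in the alphabet (wrapping around).
"xzdwgmgsb" → "xzdwgmgs" → "yaexhnht".

yaexhnht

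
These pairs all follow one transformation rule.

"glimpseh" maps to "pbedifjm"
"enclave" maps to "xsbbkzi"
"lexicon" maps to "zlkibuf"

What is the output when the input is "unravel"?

The transformation: move the last 3 characters to the front (rotate right by 3), then shift every letter 3 places backward in the alphabet (wrapping around).
"unravel" → "velunra" → "sbirkox".
(Check on "glimpseh": → "sehglimp" → "pbedifjm" ✓)

sbirkox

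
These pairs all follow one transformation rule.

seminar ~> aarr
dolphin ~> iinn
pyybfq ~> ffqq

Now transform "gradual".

Each output is the input with this applied: double every character, then keep only the last 4 characters.
Working it through for "gradual": intermediate "ggrraadduuaall", final "aall".
(Check on "pyybfq": → "ppyyyybbffqq" → "ffqq" ✓)

aall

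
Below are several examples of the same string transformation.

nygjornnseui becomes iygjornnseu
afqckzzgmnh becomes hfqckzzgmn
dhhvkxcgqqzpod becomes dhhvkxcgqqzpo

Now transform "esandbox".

xsandbo

What's happening: delete the first character, then move the last character to the front.
For "esandbox", step one produces "sandbox"; step two turns that into "xsandbo".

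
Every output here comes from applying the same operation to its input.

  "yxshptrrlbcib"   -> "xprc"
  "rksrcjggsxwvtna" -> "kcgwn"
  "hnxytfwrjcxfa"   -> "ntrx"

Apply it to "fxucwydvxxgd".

xwvg

The transformation: keep one character in every 3, starting at position 2 (positions 2nd, 5th, 8th, ...).
So "fxucwydvxxgd" becomes "xwvg".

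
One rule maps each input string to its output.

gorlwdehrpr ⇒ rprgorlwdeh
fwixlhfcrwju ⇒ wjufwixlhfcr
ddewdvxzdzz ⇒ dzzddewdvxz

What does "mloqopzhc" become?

In each case the input is transformed by: move the last 3 characters to the front (rotate right by 3).
Doing the same to "mloqopzhc": "zhcmloqop".

zhcmloqop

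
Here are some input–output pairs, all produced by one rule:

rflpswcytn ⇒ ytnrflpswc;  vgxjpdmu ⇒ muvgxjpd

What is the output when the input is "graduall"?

llgradua

The rule is to move the first 2 characters to the end (rotate left by 2), then swap the front and back halves of the string.
Applying both steps to "graduall": "aduallgr", then "llgradua".
(Check on "rflpswcytn": → "lpswcytnrf" → "ytnrflpswc" ✓)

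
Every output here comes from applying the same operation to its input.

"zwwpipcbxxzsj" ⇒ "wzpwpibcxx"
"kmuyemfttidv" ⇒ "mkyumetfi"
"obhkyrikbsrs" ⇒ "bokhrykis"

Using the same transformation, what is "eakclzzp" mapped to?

aeckz

Each output is the input with this applied: swap each adjacent pair of characters (1↔2, 3↔4, ...), then delete the last 3 characters.
For "eakclzzp", step one produces "aeckzlpz"; step two turns that into "aeckz".
(Check on "zwwpipcbxxzsj": → "wzpwpibcxxszj" → "wzpwpibcxx" ✓)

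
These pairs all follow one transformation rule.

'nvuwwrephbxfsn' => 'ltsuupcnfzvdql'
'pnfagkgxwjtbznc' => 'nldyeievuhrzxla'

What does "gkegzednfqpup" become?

eicexcbldonsn

The rule is to shift every letter 2 places backward in the alphabet (wrapping around).
For "gkegzednfqpup" the result is "eicexcbldonsn".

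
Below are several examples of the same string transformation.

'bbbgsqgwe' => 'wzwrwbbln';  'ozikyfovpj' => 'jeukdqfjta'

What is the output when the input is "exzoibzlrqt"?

In each case the input is transformed by: shift every letter 5 places backward in the alphabet (wrapping around), then take characters alternately from the front and the back (1st, last, 2nd, 2nd-last, ...).
On "exzoibzlrqt": the first step gives "zsujdwugmlo", and the second then gives "zoslumjgduw".

zoslumjgduw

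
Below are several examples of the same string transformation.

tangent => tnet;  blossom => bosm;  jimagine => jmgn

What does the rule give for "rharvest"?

The pattern: keep every other character starting from the first (positions 1st, 3rd, 5th, ...).
On "rharvest" that produces "ravs".

ravs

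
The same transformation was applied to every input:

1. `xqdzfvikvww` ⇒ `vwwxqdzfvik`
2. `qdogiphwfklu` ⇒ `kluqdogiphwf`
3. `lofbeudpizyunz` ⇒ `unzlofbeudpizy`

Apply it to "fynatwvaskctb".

ctbfynatwvask

Rule — move the last 3 characters to the front (rotate right by 3).
For "fynatwvaskctb" the result is "ctbfynatwvask".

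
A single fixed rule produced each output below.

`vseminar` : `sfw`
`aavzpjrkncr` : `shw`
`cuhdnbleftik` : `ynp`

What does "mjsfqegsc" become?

lxh

The transformation: shift every letter 5 places forward in the alphabet (wrapping around), then keep only the last 3 characters.
"mjsfqegsc" → "roxkvjlxh" → "lxh".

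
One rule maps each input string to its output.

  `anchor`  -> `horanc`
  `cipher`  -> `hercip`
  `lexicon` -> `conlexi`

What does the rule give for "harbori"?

oriharb

What's happening: move the last 3 characters to the front (rotate right by 3).
Doing the same to "harbori": "oriharb".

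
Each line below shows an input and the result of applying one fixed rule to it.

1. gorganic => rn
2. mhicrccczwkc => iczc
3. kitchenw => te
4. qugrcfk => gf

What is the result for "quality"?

at

What's happening: keep one character in every 3, starting at position 3 (positions 3rd, 6th, 9th, ...).
On "quality" that produces "at".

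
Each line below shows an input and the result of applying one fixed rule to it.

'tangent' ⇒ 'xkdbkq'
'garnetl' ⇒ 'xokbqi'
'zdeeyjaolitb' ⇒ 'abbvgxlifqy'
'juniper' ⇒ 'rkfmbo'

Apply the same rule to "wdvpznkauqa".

asmwkhxrnx

The pattern: delete the first character, then shift every letter 3 places backward in the alphabet (wrapping around).
On "wdvpznkauqa": the first step gives "dvpznkauqa", and the second then gives "asmwkhxrnx".
(Check on "juniper": → "uniper" → "rkfmbo" ✓)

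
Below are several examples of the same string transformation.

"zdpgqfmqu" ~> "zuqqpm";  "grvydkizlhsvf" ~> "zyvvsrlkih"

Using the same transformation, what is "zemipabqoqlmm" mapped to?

zqqpommmli

The transformation: sort the characters into reverse alphabetical order, then delete the last 3 characters.
For "zemipabqoqlmm", step one produces "zqqpommmlieba"; step two turns that into "zqqpommmli".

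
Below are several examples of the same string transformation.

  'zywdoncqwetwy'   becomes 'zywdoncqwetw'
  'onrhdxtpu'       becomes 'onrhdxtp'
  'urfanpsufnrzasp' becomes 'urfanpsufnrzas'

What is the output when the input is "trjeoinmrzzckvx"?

Each output is the input with this applied: delete the last character.
On "trjeoinmrzzckvx" that produces "trjeoinmrzzckv".

trjeoinmrzzckv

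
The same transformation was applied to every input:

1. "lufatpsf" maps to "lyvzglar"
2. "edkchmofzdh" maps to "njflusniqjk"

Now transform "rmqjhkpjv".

bpvqnpwsx

The transformation: reverse the string, then shift every letter 6 places forward in the alphabet (wrapping around).
"rmqjhkpjv" → "vjpkhjqmr" → "bpvqnpwsx".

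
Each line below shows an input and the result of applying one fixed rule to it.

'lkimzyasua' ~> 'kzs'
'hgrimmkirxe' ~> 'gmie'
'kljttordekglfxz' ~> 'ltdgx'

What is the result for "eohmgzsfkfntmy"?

Each output is the input with this applied: keep one character in every 3, starting at position 2 (positions 2nd, 5th, 8th, ...).
"eohmgzsfkfntmy" → "ogfny".

ogfny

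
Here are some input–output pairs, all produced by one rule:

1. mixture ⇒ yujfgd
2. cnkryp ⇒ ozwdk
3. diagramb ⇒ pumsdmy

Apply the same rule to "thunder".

ftgzpq

The pattern: delete the last character, then shift every letter 12 places forward in the alphabet (wrapping around).
Starting from "thunder": after the first operation, "thunde"; after the second, "ftgzpq".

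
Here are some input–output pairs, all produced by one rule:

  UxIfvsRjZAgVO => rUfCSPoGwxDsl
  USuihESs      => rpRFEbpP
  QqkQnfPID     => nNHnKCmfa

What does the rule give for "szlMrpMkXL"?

What's happening: shift every letter 3 places backward in the alphabet (wrapping around), then flip the case of every letter.
Working it through for "szlMrpMkXL": intermediate "pwiJomJhUI", final "PWIjOMjHui".

PWIjOMjHui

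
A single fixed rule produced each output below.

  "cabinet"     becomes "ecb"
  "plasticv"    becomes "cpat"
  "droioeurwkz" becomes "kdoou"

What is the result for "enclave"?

vec

The transformation: move the last 3 characters to the front (rotate right by 3), then keep every other character starting from the second (positions 2nd, 4th, 6th, ...).
For "enclave", step one produces "aveencl"; step two turns that into "vec".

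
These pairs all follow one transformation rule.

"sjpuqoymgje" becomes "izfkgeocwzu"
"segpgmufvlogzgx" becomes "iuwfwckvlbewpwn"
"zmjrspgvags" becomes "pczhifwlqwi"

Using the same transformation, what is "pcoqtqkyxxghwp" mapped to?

In each case the input is transformed by: shift every letter 10 places backward in the alphabet (wrapping around).
Doing the same to "pcoqtqkyxxghwp": "fsegjgaonnwxmf".

fsegjgaonnwxmf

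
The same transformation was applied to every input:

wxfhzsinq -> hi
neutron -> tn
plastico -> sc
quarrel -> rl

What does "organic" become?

The transformation: keep one character in every 3, starting at position 1 (positions 1st, 4th, 7th, ...), then delete the first character.
Applying both steps to "organic": "oac", then "ac".

ac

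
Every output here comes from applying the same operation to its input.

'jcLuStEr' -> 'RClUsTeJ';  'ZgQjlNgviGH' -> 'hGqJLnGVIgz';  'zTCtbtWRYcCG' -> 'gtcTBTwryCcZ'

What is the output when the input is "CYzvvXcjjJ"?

jyZVVxCJJc

Looking at the pairs, the operation is to swap the first and last characters, then flip the case of every letter.
Applying both steps to "CYzvvXcjjJ": "JYzvvXcjjC", then "jyZVVxCJJc".
(Check on "ZgQjlNgviGH": → "HgQjlNgviGZ" → "hGqJLnGVIgz" ✓)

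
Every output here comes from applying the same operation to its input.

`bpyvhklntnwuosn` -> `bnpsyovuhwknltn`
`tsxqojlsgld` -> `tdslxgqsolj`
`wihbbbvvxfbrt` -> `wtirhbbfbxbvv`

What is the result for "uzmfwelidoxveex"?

The pattern: take characters alternately from the front and the back (1st, last, 2nd, 2nd-last, ...).
So "uzmfwelidoxveex" becomes "uxzemefvwxeoldi".

uxzemefvwxeoldi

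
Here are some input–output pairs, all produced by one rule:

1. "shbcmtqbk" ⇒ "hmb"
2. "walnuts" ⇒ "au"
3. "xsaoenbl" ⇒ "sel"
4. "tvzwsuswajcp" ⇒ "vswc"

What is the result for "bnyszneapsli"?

nzal

The pattern: keep one character in every 3, starting at position 2 (positions 2nd, 5th, 8th, ...).
On "bnyszneapsli" that produces "nzal".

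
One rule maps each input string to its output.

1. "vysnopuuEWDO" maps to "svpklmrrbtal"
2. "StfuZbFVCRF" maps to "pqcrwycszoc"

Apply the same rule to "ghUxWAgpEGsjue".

derutxdmbdpgrb

Rule — shift every letter 3 places backward in the alphabet (wrapping around), then convert every letter to lowercase.
"ghUxWAgpEGsjue" → "deRuTXdmBDpgrb" → "derutxdmbdpgrb".
(Check on "StfuZbFVCRF": → "PqcrWyCSZOC" → "pqcrwycszoc" ✓)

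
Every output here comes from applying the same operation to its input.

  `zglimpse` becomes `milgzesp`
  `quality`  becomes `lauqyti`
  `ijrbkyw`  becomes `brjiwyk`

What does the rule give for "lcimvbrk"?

Each output is the input with this applied: reverse the string, then move the first 3 characters to the end (rotate left by 3).
For "lcimvbrk", step one produces "krbvmicl"; step two turns that into "vmiclkrb".

vmiclkrb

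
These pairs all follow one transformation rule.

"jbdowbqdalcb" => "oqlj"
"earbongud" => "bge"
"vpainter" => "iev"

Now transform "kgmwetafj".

Rule — keep one character in every 3, starting at position 1 (positions 1st, 4th, 7th, ...), then move the first character to the end.
Applying both steps to "kgmwetafj": "kwa", then "wak".
(Check on "vpainter": → "vie" → "iev" ✓)

wak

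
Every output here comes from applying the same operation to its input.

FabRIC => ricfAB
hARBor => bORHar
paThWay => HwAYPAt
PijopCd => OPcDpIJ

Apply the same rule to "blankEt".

Rule — flip the case of every letter, then move the first 3 characters to the end (rotate left by 3).
Applying both steps to "blankEt": "BLANKeT", then "NKeTBLA".

NKeTBLA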